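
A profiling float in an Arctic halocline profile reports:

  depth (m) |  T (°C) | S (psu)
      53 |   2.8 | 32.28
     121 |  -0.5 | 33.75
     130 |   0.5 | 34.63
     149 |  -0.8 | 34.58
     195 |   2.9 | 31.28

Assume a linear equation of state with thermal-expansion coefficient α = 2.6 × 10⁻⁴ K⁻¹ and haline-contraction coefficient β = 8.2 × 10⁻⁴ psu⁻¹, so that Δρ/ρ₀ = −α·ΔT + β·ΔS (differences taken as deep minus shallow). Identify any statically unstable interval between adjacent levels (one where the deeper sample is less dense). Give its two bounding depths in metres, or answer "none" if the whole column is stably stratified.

Evaluate Δρ/ρ₀ = −αΔT + βΔS across each adjacent pair:
  53–121 m: −αΔT+βΔS = −(2.6 × 10⁻⁴)(-3.3)+(8.2 × 10⁻⁴)(+1.47) = 2.1 × 10⁻³ → stable
  121–130 m: −αΔT+βΔS = −(2.6 × 10⁻⁴)(+1.0)+(8.2 × 10⁻⁴)(+0.88) = 4.6 × 10⁻⁴ → stable
  130–149 m: −αΔT+βΔS = −(2.6 × 10⁻⁴)(-1.3)+(8.2 × 10⁻⁴)(-0.05) = 3.0 × 10⁻⁴ → stable
  149–195 m: −αΔT+βΔS = −(2.6 × 10⁻⁴)(+3.7)+(8.2 × 10⁻⁴)(-3.30) = -3.7 × 10⁻³ → UNSTABLE
The 149–195 m interval has Δρ < 0: lighter water underlies denser water.

149–195 m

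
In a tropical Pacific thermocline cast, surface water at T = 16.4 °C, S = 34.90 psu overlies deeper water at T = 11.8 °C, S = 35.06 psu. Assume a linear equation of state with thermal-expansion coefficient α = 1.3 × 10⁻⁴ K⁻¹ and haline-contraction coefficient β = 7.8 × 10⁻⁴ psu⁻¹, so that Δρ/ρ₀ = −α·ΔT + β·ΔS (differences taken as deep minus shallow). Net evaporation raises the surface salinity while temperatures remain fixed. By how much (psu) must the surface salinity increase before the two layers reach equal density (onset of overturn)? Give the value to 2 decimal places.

0.93 psu

Neutral buoyancy requires −α(T_deep − T_surf) + β(S_deep − S_surf′) = 0.
S_surf′ = S_deep − (α/β)·ΔT = 35.06 − (1.3 × 10⁻⁴/7.8 × 10⁻⁴)·(-4.6) = 35.8267 psu.
Increase required: 35.8267 − 34.90 = 0.9267 psu.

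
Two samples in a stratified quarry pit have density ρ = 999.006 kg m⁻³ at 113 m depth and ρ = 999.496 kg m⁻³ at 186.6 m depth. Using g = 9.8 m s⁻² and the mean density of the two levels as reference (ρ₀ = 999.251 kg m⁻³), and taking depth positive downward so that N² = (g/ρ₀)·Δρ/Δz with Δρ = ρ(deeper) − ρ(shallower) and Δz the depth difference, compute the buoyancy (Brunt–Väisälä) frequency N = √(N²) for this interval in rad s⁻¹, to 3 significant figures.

Δρ = 999.496 − 999.006 = 0.490 kg m⁻³ over Δz = 186.6 − 113 = 73.6 m.
N² = (9.8/999.251) × (0.490/73.6) = 6.5293 × 10⁻⁵ s⁻².
N = √(6.5293 × 10⁻⁵) = 8.0804 × 10⁻³ rad s⁻¹ ≈ 8.08 × 10⁻³ rad s⁻¹.

8.08 × 10⁻³ rad s⁻¹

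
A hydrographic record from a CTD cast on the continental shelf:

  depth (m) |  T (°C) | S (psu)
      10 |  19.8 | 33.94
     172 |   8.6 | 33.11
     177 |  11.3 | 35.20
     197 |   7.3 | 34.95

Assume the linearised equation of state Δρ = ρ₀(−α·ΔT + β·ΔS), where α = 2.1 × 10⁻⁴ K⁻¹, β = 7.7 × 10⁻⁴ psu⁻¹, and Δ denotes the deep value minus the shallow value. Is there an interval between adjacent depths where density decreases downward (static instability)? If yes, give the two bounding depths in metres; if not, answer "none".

Evaluate Δρ/ρ₀ = −αΔT + βΔS across each adjacent pair:
  10–172 m: −αΔT+βΔS = −(2.1 × 10⁻⁴)(-11.2)+(7.7 × 10⁻⁴)(-0.83) = 1.7 × 10⁻³ → stable
  172–177 m: −αΔT+βΔS = −(2.1 × 10⁻⁴)(+2.7)+(7.7 × 10⁻⁴)(+2.09) = 1.0 × 10⁻³ → stable
  177–197 m: −αΔT+βΔS = −(2.1 × 10⁻⁴)(-4.0)+(7.7 × 10⁻⁴)(-0.25) = 6.5 × 10⁻⁴ → stable
Every interval has Δρ > 0: the column is stably stratified throughout.

none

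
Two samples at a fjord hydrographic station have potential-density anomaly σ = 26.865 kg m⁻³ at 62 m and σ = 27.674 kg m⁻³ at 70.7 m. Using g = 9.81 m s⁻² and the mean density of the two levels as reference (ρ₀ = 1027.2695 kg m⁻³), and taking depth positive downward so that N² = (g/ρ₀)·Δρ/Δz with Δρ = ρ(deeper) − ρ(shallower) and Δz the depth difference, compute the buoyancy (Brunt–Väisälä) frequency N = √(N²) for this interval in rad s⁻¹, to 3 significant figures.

Δρ = 1027.674 − 1026.865 = 0.809 kg m⁻³ over Δz = 70.7 − 62 = 8.7 m.
N² = (9.81/1027.2695) × (0.809/8.7) = 8.8800 × 10⁻⁴ s⁻².
N = √(8.8800 × 10⁻⁴) = 0.029799 rad s⁻¹ ≈ 0.0298 rad s⁻¹.
Since Δρ > 0 the layer is stably stratified.

0.0298 rad s⁻¹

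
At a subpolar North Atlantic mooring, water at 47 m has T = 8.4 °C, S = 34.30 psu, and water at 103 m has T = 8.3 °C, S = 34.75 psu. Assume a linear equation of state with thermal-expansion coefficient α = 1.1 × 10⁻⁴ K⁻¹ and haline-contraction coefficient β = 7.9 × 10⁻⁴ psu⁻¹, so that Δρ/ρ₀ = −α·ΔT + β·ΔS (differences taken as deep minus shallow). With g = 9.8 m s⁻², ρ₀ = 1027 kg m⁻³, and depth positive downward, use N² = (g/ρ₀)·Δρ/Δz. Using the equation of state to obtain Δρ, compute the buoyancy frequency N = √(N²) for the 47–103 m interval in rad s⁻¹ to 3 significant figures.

8.01 × 10⁻³ rad s⁻¹

ΔT = -0.1 K, ΔS = +0.45 psu (deep − shallow).
Δρ/ρ₀ = −αΔT + βΔS = 1.10 × 10⁻⁵ + 3.555 × 10⁻⁴ = 3.665 × 10⁻⁴, so Δρ ≈ 0.3764 kg m⁻³.
N² = (g/ρ₀)·Δρ/Δz = g·(Δρ/ρ₀)/Δz = 9.8 × 3.665 × 10⁻⁴ / 56 = 6.4138 × 10⁻⁵ s⁻².
N = √(6.4138 × 10⁻⁵) = 8.0086 × 10⁻³ rad s⁻¹ ≈ 8.01 × 10⁻³ rad s⁻¹.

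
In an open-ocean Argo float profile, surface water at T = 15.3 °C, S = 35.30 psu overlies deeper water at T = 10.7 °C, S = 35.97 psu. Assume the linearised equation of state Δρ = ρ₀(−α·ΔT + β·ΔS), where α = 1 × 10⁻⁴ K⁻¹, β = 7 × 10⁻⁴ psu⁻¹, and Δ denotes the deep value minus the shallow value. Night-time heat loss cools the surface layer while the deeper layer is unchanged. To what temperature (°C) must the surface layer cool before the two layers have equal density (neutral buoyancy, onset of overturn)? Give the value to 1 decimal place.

Neutral buoyancy requires Δρ = 0, i.e. −α(T_deep − T_surf′) + β(S_deep − S_surf) = 0.
T_surf′ = T_deep − (β/α)·ΔS = 10.7 − (7 × 10⁻⁴/1 × 10⁻⁴)·(+0.67) = 6.010 °C.
Cooling required: 15.3 − (6.010) = 9.290 °C.

6.0 °C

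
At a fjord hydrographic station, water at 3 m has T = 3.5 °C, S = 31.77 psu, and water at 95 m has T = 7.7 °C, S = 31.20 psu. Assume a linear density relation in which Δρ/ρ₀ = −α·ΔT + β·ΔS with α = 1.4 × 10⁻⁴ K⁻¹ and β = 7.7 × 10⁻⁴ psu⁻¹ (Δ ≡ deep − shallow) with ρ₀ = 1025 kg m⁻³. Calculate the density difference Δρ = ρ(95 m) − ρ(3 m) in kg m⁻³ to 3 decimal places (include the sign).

-1.053 kg m⁻³

ΔT = +4.2 K, ΔS = -0.57 psu (deep − shallow).
Δρ/ρ₀ = −(1.4 × 10⁻⁴)(+4.2) + (7.7 × 10⁻⁴)(-0.57) = -1.0269 × 10⁻³.
Δρ = 1025 × (-1.0269 × 10⁻³) = -1.053 kg m⁻³.
Negative Δρ: lighter below, statically unstable.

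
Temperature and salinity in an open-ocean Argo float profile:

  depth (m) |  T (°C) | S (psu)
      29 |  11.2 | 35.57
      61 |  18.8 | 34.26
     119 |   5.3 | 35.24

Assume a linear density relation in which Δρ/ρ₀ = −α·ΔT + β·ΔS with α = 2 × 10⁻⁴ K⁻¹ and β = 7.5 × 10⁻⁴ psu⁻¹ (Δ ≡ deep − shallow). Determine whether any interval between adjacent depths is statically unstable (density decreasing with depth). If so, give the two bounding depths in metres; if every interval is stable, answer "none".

29–61 m

Evaluate Δρ/ρ₀ = −αΔT + βΔS across each adjacent pair:
  29–61 m: −αΔT+βΔS = −(2 × 10⁻⁴)(+7.6)+(7.5 × 10⁻⁴)(-1.31) = -2.5 × 10⁻³ → UNSTABLE
  61–119 m: −αΔT+βΔS = −(2 × 10⁻⁴)(-13.5)+(7.5 × 10⁻⁴)(+0.98) = 3.4 × 10⁻³ → stable
The 29–61 m interval has Δρ < 0: lighter water underlies denser water.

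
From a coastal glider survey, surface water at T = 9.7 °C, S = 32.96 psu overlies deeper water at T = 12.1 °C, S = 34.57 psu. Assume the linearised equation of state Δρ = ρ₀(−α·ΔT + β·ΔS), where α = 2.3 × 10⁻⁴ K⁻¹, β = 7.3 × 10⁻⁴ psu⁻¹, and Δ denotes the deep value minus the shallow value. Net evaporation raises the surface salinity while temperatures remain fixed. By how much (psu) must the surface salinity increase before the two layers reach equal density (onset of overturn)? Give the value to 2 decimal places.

0.85 psu

Neutral buoyancy requires −α(T_deep − T_surf) + β(S_deep − S_surf′) = 0.
S_surf′ = S_deep − (α/β)·ΔT = 34.57 − (2.3 × 10⁻⁴/7.3 × 10⁻⁴)·(+2.4) = 33.8138 psu.
Increase required: 33.8138 − 32.96 = 0.8538 psu.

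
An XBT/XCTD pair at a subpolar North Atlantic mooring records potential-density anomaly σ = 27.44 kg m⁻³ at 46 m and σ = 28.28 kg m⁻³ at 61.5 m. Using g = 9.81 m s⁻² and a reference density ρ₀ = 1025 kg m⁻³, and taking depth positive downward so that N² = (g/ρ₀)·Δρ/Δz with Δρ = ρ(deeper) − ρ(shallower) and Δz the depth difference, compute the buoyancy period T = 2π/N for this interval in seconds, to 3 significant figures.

Δρ = 1028.28 − 1027.44 = 0.84 kg m⁻³ over Δz = 61.5 − 46 = 15.5 m.
N² = (9.81/1025) × (0.84/15.5) = 5.1867 × 10⁻⁴ s⁻².
N = √(5.1867 × 10⁻⁴) = 0.022774 rad s⁻¹, so T = 2π/N = 275.89 s ≈ 276 s.

276 s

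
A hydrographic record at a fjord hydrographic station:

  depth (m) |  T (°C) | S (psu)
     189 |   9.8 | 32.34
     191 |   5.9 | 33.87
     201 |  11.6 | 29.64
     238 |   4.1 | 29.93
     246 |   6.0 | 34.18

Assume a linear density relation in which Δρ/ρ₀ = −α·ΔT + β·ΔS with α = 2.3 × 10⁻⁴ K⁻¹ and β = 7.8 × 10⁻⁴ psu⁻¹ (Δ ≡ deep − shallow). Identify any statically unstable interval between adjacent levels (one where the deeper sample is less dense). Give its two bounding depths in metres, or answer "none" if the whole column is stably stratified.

191–201 m

Evaluate Δρ/ρ₀ = −αΔT + βΔS across each adjacent pair:
  189–191 m: −αΔT+βΔS = −(2.3 × 10⁻⁴)(-3.9)+(7.8 × 10⁻⁴)(+1.53) = 2.1 × 10⁻³ → stable
  191–201 m: −αΔT+βΔS = −(2.3 × 10⁻⁴)(+5.7)+(7.8 × 10⁻⁴)(-4.23) = -4.6 × 10⁻³ → UNSTABLE
  201–238 m: −αΔT+βΔS = −(2.3 × 10⁻⁴)(-7.5)+(7.8 × 10⁻⁴)(+0.29) = 2.0 × 10⁻³ → stable
  238–246 m: −αΔT+βΔS = −(2.3 × 10⁻⁴)(+1.9)+(7.8 × 10⁻⁴)(+4.25) = 2.9 × 10⁻³ → stable
The 191–201 m interval has Δρ < 0: lighter water underlies denser water.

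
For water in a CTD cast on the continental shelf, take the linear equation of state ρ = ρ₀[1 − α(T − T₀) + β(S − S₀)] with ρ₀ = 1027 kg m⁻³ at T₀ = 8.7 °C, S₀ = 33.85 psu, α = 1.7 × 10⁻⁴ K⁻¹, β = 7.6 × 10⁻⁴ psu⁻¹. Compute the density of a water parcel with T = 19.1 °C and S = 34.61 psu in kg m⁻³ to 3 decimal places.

1025.777 kg m⁻³

T − T₀ = +10.4 K, S − S₀ = +0.76 psu.
Bracket = 1 − α·(+10.4) + β·(+0.76) = 1 + (-1.1904 × 10⁻³) = 0.9988096.
ρ = 1027 × 0.9988096 = 1025.777 kg m⁻³.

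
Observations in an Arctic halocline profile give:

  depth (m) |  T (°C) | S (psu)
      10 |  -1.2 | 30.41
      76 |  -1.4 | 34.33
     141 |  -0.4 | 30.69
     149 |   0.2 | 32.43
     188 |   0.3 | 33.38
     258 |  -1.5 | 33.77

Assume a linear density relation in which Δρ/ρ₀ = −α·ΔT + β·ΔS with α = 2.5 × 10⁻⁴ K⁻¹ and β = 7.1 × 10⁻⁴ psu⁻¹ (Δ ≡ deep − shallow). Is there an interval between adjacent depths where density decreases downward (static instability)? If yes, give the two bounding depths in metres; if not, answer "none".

76–141 m

Evaluate Δρ/ρ₀ = −αΔT + βΔS across each adjacent pair:
  10–76 m: −αΔT+βΔS = −(2.5 × 10⁻⁴)(-0.2)+(7.1 × 10⁻⁴)(+3.92) = 2.8 × 10⁻³ → stable
  76–141 m: −αΔT+βΔS = −(2.5 × 10⁻⁴)(+1.0)+(7.1 × 10⁻⁴)(-3.64) = -2.8 × 10⁻³ → UNSTABLE
  141–149 m: −αΔT+βΔS = −(2.5 × 10⁻⁴)(+0.6)+(7.1 × 10⁻⁴)(+1.74) = 1.1 × 10⁻³ → stable
  149–188 m: −αΔT+βΔS = −(2.5 × 10⁻⁴)(+0.1)+(7.1 × 10⁻⁴)(+0.95) = 6.5 × 10⁻⁴ → stable
  188–258 m: −αΔT+βΔS = −(2.5 × 10⁻⁴)(-1.8)+(7.1 × 10⁻⁴)(+0.39) = 7.3 × 10⁻⁴ → stable
The 76–141 m interval has Δρ < 0: lighter water underlies denser water.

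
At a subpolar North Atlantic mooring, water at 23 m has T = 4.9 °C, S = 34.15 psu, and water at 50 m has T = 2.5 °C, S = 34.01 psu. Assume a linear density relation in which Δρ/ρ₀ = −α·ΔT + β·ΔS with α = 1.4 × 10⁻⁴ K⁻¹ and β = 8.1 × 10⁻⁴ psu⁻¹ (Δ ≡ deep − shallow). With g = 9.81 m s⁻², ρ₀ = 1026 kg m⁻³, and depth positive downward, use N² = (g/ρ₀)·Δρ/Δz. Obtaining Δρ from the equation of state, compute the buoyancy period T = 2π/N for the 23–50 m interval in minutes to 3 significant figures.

11.6 min

ΔT = -2.4 K, ΔS = -0.14 psu (deep − shallow).
Δρ/ρ₀ = −αΔT + βΔS = 3.36 × 10⁻⁴ − 1.134 × 10⁻⁴ = 2.226 × 10⁻⁴, so Δρ ≈ 0.2284 kg m⁻³.
N² = (g/ρ₀)·Δρ/Δz = g·(Δρ/ρ₀)/Δz = 9.81 × 2.226 × 10⁻⁴ / 27 = 8.0878 × 10⁻⁵ s⁻².
N = √(8.0878 × 10⁻⁵) = 8.9932 × 10⁻³ rad s⁻¹ → T = 2π/N = 698.66 s = 11.644 min ≈ 11.6 min.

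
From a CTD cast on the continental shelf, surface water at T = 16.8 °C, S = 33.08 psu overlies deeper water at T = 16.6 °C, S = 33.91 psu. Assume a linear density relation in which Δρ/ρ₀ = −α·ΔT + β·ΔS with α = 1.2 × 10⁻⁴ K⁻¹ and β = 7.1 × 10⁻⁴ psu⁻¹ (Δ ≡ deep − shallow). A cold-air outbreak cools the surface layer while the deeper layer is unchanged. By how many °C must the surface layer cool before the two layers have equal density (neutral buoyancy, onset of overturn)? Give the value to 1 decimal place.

Neutral buoyancy requires Δρ = 0, i.e. −α(T_deep − T_surf′) + β(S_deep − S_surf) = 0.
T_surf′ = T_deep − (β/α)·ΔS = 16.6 − (7.1 × 10⁻⁴/1.2 × 10⁻⁴)·(+0.83) = 11.689 °C.
Cooling required: 16.8 − (11.689) = 5.111 °C.

5.1 °C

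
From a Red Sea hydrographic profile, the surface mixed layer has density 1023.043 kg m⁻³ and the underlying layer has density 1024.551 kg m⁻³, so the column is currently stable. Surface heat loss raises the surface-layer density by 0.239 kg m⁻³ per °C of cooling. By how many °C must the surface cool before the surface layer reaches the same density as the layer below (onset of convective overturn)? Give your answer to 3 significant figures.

Density deficit of the surface layer: 1024.551 − 1023.043 = 1.508 kg m⁻³.
Required change = 1.508 / 0.239 = 6.31 °C.

6.31 °C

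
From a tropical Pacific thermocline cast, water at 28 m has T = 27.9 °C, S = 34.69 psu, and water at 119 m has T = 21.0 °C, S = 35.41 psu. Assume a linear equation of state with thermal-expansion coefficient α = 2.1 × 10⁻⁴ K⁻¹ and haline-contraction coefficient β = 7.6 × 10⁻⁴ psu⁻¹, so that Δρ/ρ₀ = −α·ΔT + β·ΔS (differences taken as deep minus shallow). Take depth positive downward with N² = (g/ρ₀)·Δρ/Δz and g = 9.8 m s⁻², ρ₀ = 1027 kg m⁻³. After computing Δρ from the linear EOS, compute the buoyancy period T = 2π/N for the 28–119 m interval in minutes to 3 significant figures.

7.14 min

ΔT = -6.9 K, ΔS = +0.72 psu (deep − shallow).
Δρ/ρ₀ = −αΔT + βΔS = 1.449 × 10⁻³ + 5.472 × 10⁻⁴ = 1.9962 × 10⁻³, so Δρ ≈ 2.050 kg m⁻³.
N² = (g/ρ₀)·Δρ/Δz = g·(Δρ/ρ₀)/Δz = 9.8 × 1.9962 × 10⁻³ / 91 = 2.1498 × 10⁻⁴ s⁻².
N = √(2.1498 × 10⁻⁴) = 0.014662 rad s⁻¹ → T = 2π/N = 428.54 s = 7.1423 min ≈ 7.14 min.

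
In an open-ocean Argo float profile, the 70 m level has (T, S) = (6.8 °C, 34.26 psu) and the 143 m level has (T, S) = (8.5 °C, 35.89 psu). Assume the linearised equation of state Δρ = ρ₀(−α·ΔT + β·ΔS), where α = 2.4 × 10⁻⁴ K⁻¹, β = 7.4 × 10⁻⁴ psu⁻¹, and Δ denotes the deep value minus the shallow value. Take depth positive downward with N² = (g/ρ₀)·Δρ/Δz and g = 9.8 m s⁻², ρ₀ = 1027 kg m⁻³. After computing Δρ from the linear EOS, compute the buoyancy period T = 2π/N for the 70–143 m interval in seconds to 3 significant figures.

607 s

ΔT = +1.7 K, ΔS = +1.63 psu (deep − shallow).
Δρ/ρ₀ = −αΔT + βΔS = -4.08 × 10⁻⁴ + 1.2062 × 10⁻³ = 7.982 × 10⁻⁴, so Δρ ≈ 0.8198 kg m⁻³.
N² = (g/ρ₀)·Δρ/Δz = g·(Δρ/ρ₀)/Δz = 9.8 × 7.982 × 10⁻⁴ / 73 = 1.0716 × 10⁻⁴ s⁻².
N = √(1.0716 × 10⁻⁴) = 0.010352 rad s⁻¹ → T = 2π/N = 606.95 s ≈ 607 s.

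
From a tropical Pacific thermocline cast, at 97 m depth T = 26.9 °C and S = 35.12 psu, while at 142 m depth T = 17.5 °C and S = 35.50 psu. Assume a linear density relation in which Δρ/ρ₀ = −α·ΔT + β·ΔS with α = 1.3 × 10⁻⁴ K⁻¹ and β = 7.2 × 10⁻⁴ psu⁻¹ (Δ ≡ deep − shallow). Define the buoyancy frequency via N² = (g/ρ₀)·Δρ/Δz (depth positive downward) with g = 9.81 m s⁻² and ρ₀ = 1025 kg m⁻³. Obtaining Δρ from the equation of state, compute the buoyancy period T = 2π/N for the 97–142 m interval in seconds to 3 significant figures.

348 s

ΔT = -9.4 K, ΔS = +0.38 psu (deep − shallow).
Δρ/ρ₀ = −αΔT + βΔS = 1.222 × 10⁻³ + 2.736 × 10⁻⁴ = 1.4956 × 10⁻³, so Δρ ≈ 1.533 kg m⁻³.
N² = (g/ρ₀)·Δρ/Δz = g·(Δρ/ρ₀)/Δz = 9.81 × 1.4956 × 10⁻³ / 45 = 3.2604 × 10⁻⁴ s⁻².
N = √(3.2604 × 10⁻⁴) = 0.018057 rad s⁻¹ → T = 2π/N = 347.96 s ≈ 348 s.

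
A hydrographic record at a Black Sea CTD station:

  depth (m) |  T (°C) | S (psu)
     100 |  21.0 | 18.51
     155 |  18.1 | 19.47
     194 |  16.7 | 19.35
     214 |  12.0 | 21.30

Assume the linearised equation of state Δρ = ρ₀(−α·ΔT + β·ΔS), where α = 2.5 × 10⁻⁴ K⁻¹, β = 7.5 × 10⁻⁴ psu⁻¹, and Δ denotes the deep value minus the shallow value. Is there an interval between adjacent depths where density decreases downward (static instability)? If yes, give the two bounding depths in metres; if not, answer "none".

none

Evaluate Δρ/ρ₀ = −αΔT + βΔS across each adjacent pair:
  100–155 m: −αΔT+βΔS = −(2.5 × 10⁻⁴)(-2.9)+(7.5 × 10⁻⁴)(+0.96) = 1.4 × 10⁻³ → stable
  155–194 m: −αΔT+βΔS = −(2.5 × 10⁻⁴)(-1.4)+(7.5 × 10⁻⁴)(-0.12) = 2.6 × 10⁻⁴ → stable
  194–214 m: −αΔT+βΔS = −(2.5 × 10⁻⁴)(-4.7)+(7.5 × 10⁻⁴)(+1.95) = 2.6 × 10⁻³ → stable
Every interval has Δρ > 0: the column is stably stratified throughout.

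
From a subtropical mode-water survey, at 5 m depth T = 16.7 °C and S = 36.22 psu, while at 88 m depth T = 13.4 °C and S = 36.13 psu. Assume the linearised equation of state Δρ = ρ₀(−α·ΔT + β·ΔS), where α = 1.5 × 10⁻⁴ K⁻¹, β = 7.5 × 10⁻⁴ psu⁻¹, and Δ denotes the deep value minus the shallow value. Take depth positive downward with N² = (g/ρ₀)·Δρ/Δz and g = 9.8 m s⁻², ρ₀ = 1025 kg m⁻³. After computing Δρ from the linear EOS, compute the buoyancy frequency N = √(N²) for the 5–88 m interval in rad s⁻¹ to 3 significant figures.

ΔT = -3.3 K, ΔS = -0.09 psu (deep − shallow).
Δρ/ρ₀ = −αΔT + βΔS = 4.95 × 10⁻⁴ − 6.75 × 10⁻⁵ = 4.275 × 10⁻⁴, so Δρ ≈ 0.4382 kg m⁻³.
N² = (g/ρ₀)·Δρ/Δz = g·(Δρ/ρ₀)/Δz = 9.8 × 4.275 × 10⁻⁴ / 83 = 5.0476 × 10⁻⁵ s⁻².
N = √(5.0476 × 10⁻⁵) = 7.1046 × 10⁻³ rad s⁻¹ ≈ 7.10 × 10⁻³ rad s⁻¹.

7.10 × 10⁻³ rad s⁻¹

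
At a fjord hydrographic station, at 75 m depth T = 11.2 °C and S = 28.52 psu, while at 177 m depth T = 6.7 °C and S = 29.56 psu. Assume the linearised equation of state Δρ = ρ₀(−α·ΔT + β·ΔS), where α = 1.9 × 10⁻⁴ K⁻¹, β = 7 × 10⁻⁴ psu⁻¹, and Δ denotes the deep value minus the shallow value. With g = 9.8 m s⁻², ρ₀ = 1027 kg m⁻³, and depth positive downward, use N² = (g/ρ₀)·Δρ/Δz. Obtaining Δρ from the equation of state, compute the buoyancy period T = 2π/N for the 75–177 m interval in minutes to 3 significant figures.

8.49 min

ΔT = -4.5 K, ΔS = +1.04 psu (deep − shallow).
Δρ/ρ₀ = −αΔT + βΔS = 8.55 × 10⁻⁴ + 7.28 × 10⁻⁴ = 1.583 × 10⁻³, so Δρ ≈ 1.626 kg m⁻³.
N² = (g/ρ₀)·Δρ/Δz = g·(Δρ/ρ₀)/Δz = 9.8 × 1.583 × 10⁻³ / 102 = 1.5209 × 10⁻⁴ s⁻².
N = √(1.5209 × 10⁻⁴) = 0.012332 rad s⁻¹ → T = 2π/N = 509.50 s = 8.4917 min ≈ 8.49 min.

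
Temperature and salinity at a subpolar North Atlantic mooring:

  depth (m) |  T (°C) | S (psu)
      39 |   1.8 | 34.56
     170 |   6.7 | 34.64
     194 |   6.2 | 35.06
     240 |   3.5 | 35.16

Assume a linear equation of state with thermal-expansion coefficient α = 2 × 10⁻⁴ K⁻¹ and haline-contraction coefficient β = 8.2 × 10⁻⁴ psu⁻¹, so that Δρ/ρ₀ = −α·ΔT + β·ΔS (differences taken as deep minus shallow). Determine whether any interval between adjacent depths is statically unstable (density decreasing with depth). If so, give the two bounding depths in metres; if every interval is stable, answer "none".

Evaluate Δρ/ρ₀ = −αΔT + βΔS across each adjacent pair:
  39–170 m: −αΔT+βΔS = −(2 × 10⁻⁴)(+4.9)+(8.2 × 10⁻⁴)(+0.08) = -9.1 × 10⁻⁴ → UNSTABLE
  170–194 m: −αΔT+βΔS = −(2 × 10⁻⁴)(-0.5)+(8.2 × 10⁻⁴)(+0.42) = 4.4 × 10⁻⁴ → stable
  194–240 m: −αΔT+βΔS = −(2 × 10⁻⁴)(-2.7)+(8.2 × 10⁻⁴)(+0.10) = 6.2 × 10⁻⁴ → stable
The 39–170 m interval has Δρ < 0: lighter water underlies denser water.

39–170 m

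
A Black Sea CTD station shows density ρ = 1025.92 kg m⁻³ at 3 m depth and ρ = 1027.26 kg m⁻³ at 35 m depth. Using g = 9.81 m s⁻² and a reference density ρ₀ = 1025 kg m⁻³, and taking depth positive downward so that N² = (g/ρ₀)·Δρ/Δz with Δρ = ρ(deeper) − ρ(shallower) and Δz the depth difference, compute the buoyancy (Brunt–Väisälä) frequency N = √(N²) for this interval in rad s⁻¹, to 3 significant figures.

Δρ = 1027.26 − 1025.92 = 1.34 kg m⁻³ over Δz = 35 − 3 = 32 m.
N² = (9.81/1025) × (1.34/32) = 4.0077 × 10⁻⁴ s⁻².
N = √(4.0077 × 10⁻⁴) = 0.020019 rad s⁻¹ ≈ 0.0200 rad s⁻¹.

0.0200 rad s⁻¹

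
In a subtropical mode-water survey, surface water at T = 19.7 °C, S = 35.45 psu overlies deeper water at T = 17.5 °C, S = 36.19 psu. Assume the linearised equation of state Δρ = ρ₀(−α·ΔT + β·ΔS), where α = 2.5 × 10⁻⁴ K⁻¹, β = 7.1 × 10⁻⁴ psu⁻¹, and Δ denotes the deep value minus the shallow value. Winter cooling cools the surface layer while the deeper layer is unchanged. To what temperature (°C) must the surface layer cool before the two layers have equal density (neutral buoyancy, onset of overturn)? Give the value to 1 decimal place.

15.4 °C

Neutral buoyancy requires Δρ = 0, i.e. −α(T_deep − T_surf′) + β(S_deep − S_surf) = 0.
T_surf′ = T_deep − (β/α)·ΔS = 17.5 − (7.1 × 10⁻⁴/2.5 × 10⁻⁴)·(+0.74) = 15.398 °C.
Cooling required: 19.7 − (15.398) = 4.302 °C.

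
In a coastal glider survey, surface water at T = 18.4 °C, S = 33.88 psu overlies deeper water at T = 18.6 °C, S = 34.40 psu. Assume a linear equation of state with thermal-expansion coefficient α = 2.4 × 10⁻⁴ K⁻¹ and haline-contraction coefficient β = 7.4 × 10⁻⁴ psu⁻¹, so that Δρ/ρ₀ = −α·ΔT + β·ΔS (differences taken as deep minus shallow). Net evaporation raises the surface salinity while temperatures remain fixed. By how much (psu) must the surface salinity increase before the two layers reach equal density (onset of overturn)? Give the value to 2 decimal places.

Neutral buoyancy requires −α(T_deep − T_surf) + β(S_deep − S_surf′) = 0.
S_surf′ = S_deep − (α/β)·ΔT = 34.40 − (2.4 × 10⁻⁴/7.4 × 10⁻⁴)·(+0.2) = 34.3351 psu.
Increase required: 34.3351 − 33.88 = 0.4551 psu.

0.46 psu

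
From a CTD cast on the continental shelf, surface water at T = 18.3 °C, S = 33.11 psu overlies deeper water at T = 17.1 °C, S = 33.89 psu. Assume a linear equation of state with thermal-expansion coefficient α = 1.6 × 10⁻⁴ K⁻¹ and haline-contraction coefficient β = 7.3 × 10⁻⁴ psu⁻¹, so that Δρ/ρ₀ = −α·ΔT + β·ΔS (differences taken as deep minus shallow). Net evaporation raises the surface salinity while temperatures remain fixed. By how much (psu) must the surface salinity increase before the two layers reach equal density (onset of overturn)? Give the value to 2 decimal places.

Neutral buoyancy requires −α(T_deep − T_surf) + β(S_deep − S_surf′) = 0.
S_surf′ = S_deep − (α/β)·ΔT = 33.89 − (1.6 × 10⁻⁴/7.3 × 10⁻⁴)·(-1.2) = 34.1530 psu.
Increase required: 34.1530 − 33.11 = 1.0430 psu.

1.04 psu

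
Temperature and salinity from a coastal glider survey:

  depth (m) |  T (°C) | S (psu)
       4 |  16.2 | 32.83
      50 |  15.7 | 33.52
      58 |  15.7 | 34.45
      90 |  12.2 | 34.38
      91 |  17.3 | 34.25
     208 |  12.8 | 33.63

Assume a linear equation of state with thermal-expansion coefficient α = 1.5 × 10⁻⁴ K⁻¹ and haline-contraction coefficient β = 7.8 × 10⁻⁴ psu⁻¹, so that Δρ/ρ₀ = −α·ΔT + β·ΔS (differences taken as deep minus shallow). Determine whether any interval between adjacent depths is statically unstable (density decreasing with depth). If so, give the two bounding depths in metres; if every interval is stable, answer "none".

90–91 m

Evaluate Δρ/ρ₀ = −αΔT + βΔS across each adjacent pair:
  4–50 m: −αΔT+βΔS = −(1.5 × 10⁻⁴)(-0.5)+(7.8 × 10⁻⁴)(+0.69) = 6.1 × 10⁻⁴ → stable
  50–58 m: −αΔT+βΔS = −(1.5 × 10⁻⁴)(+0.0)+(7.8 × 10⁻⁴)(+0.93) = 7.3 × 10⁻⁴ → stable
  58–90 m: −αΔT+βΔS = −(1.5 × 10⁻⁴)(-3.5)+(7.8 × 10⁻⁴)(-0.07) = 4.7 × 10⁻⁴ → stable
  90–91 m: −αΔT+βΔS = −(1.5 × 10⁻⁴)(+5.1)+(7.8 × 10⁻⁴)(-0.13) = -8.7 × 10⁻⁴ → UNSTABLE
  91–208 m: −αΔT+βΔS = −(1.5 × 10⁻⁴)(-4.5)+(7.8 × 10⁻⁴)(-0.62) = 1.9 × 10⁻⁴ → stable
The 90–91 m interval has Δρ < 0: lighter water underlies denser water.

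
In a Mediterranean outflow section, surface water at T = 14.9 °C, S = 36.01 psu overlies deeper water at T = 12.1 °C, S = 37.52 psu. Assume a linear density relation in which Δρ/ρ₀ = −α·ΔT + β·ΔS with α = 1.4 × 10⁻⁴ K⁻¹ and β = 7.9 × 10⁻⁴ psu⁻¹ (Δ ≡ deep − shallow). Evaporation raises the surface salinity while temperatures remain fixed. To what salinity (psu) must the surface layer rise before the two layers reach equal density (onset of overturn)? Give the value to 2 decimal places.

38.02 psu

Neutral buoyancy requires −α(T_deep − T_surf) + β(S_deep − S_surf′) = 0.
S_surf′ = S_deep − (α/β)·ΔT = 37.52 − (1.4 × 10⁻⁴/7.9 × 10⁻⁴)·(-2.8) = 38.0162 psu.
Increase required: 38.0162 − 36.01 = 2.0062 psu.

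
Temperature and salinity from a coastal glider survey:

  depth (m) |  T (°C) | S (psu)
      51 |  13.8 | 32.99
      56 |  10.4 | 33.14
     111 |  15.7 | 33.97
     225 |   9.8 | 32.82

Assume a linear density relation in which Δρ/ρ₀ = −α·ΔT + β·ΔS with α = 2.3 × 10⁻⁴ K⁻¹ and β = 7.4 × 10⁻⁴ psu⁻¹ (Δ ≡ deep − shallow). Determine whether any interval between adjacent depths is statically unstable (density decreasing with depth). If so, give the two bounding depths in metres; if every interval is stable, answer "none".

56–111 m

Evaluate Δρ/ρ₀ = −αΔT + βΔS across each adjacent pair:
  51–56 m: −αΔT+βΔS = −(2.3 × 10⁻⁴)(-3.4)+(7.4 × 10⁻⁴)(+0.15) = 8.9 × 10⁻⁴ → stable
  56–111 m: −αΔT+βΔS = −(2.3 × 10⁻⁴)(+5.3)+(7.4 × 10⁻⁴)(+0.83) = -6.0 × 10⁻⁴ → UNSTABLE
  111–225 m: −αΔT+βΔS = −(2.3 × 10⁻⁴)(-5.9)+(7.4 × 10⁻⁴)(-1.15) = 5.1 × 10⁻⁴ → stable
The 56–111 m interval has Δρ < 0: lighter water underlies denser water.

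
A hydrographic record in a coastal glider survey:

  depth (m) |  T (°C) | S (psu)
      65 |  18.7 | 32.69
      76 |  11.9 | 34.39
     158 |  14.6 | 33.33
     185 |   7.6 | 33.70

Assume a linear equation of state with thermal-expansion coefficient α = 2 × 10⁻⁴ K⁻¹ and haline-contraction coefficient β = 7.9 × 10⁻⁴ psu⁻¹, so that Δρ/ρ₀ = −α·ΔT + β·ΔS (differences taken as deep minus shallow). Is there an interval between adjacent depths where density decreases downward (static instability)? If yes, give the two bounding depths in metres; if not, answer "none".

76–158 m

Evaluate Δρ/ρ₀ = −αΔT + βΔS across each adjacent pair:
  65–76 m: −αΔT+βΔS = −(2 × 10⁻⁴)(-6.8)+(7.9 × 10⁻⁴)(+1.70) = 2.7 × 10⁻³ → stable
  76–158 m: −αΔT+βΔS = −(2 × 10⁻⁴)(+2.7)+(7.9 × 10⁻⁴)(-1.06) = -1.4 × 10⁻³ → UNSTABLE
  158–185 m: −αΔT+βΔS = −(2 × 10⁻⁴)(-7.0)+(7.9 × 10⁻⁴)(+0.37) = 1.7 × 10⁻³ → stable
The 76–158 m interval has Δρ < 0: lighter water underlies denser water.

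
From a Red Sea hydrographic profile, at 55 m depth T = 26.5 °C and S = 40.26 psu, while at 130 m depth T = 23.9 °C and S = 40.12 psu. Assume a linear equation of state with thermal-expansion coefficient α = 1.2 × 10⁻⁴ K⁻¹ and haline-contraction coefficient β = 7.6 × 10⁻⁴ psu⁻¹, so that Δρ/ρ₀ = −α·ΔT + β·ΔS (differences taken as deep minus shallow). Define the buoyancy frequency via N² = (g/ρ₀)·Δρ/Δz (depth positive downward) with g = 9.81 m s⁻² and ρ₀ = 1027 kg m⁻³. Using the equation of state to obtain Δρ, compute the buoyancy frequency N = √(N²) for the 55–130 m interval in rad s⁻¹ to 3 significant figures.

5.19 × 10⁻³ rad s⁻¹

ΔT = -2.6 K, ΔS = -0.14 psu (deep − shallow).
Δρ/ρ₀ = −αΔT + βΔS = 3.12 × 10⁻⁴ − 1.064 × 10⁻⁴ = 2.056 × 10⁻⁴, so Δρ ≈ 0.2112 kg m⁻³.
N² = (g/ρ₀)·Δρ/Δz = g·(Δρ/ρ₀)/Δz = 9.81 × 2.056 × 10⁻⁴ / 75 = 2.6892 × 10⁻⁵ s⁻².
N = √(2.6892 × 10⁻⁵) = 5.1857 × 10⁻³ rad s⁻¹ ≈ 5.19 × 10⁻³ rad s⁻¹.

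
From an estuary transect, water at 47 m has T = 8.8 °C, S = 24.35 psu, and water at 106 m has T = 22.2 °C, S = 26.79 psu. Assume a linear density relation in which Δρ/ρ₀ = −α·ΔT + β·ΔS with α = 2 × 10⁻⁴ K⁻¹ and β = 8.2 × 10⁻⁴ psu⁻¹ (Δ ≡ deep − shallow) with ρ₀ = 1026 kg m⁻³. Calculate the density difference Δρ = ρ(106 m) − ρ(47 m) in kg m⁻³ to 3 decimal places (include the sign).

ΔT = +13.4 K, ΔS = +2.44 psu (deep − shallow).
Δρ/ρ₀ = −(2 × 10⁻⁴)(+13.4) + (8.2 × 10⁻⁴)(+2.44) = -6.792 × 10⁻⁴.
Δρ = 1026 × (-6.792 × 10⁻⁴) = -0.697 kg m⁻³.
Negative Δρ: lighter below, statically unstable.

-0.697 kg m⁻³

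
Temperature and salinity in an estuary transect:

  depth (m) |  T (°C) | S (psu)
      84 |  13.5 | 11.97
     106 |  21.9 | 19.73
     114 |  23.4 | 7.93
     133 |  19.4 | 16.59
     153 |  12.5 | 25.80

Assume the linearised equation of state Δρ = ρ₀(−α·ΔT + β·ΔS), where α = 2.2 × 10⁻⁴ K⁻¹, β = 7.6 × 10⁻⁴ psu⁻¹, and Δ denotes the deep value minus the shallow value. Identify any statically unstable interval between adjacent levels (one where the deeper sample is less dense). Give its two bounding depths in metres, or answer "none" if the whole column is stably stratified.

Evaluate Δρ/ρ₀ = −αΔT + βΔS across each adjacent pair:
  84–106 m: −αΔT+βΔS = −(2.2 × 10⁻⁴)(+8.4)+(7.6 × 10⁻⁴)(+7.76) = 4.0 × 10⁻³ → stable
  106–114 m: −αΔT+βΔS = −(2.2 × 10⁻⁴)(+1.5)+(7.6 × 10⁻⁴)(-11.80) = -9.3 × 10⁻³ → UNSTABLE
  114–133 m: −αΔT+βΔS = −(2.2 × 10⁻⁴)(-4.0)+(7.6 × 10⁻⁴)(+8.66) = 7.5 × 10⁻³ → stable
  133–153 m: −αΔT+βΔS = −(2.2 × 10⁻⁴)(-6.9)+(7.6 × 10⁻⁴)(+9.21) = 8.5 × 10⁻³ → stable
The 106–114 m interval has Δρ < 0: lighter water underlies denser water.

106–114 m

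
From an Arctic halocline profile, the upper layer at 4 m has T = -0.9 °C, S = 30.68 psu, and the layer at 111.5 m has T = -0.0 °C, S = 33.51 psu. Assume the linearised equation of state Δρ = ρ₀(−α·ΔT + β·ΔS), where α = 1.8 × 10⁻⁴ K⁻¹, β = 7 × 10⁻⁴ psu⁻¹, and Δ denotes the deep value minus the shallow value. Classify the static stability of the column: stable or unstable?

stable

ΔT = -0.0 − -0.9 = +0.9 K and ΔS = 33.51 − 30.68 = +2.83 psu (deep − shallow).
−αΔT = -1.62 × 10⁻⁴; βΔS = 1.981 × 10⁻³; sum Δρ/ρ₀ = 1.819 × 10⁻³.
Δρ/ρ₀ > 0, so Δρ > 0: deeper water is denser → statically stable.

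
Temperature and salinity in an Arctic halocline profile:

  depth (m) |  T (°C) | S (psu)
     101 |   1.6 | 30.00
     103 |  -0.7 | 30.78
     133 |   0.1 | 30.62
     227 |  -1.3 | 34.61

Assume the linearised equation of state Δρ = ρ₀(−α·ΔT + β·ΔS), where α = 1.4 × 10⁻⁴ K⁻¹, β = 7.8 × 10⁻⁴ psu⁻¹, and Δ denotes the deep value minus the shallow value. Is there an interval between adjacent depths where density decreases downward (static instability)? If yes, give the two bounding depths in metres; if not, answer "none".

Evaluate Δρ/ρ₀ = −αΔT + βΔS across each adjacent pair:
  101–103 m: −αΔT+βΔS = −(1.4 × 10⁻⁴)(-2.3)+(7.8 × 10⁻⁴)(+0.78) = 9.3 × 10⁻⁴ → stable
  103–133 m: −αΔT+βΔS = −(1.4 × 10⁻⁴)(+0.8)+(7.8 × 10⁻⁴)(-0.16) = -2.4 × 10⁻⁴ → UNSTABLE
  133–227 m: −αΔT+βΔS = −(1.4 × 10⁻⁴)(-1.4)+(7.8 × 10⁻⁴)(+3.99) = 3.3 × 10⁻³ → stable
The 103–133 m interval has Δρ < 0: lighter water underlies denser water.

103–133 m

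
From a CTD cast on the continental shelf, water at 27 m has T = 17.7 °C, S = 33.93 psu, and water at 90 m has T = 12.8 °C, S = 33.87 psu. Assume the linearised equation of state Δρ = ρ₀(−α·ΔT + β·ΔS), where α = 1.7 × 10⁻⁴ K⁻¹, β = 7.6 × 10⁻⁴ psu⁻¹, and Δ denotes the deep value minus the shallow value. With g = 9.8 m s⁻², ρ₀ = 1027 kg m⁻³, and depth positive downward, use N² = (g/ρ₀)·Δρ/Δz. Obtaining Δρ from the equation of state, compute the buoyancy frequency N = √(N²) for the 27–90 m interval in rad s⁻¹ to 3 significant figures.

ΔT = -4.9 K, ΔS = -0.06 psu (deep − shallow).
Δρ/ρ₀ = −αΔT + βΔS = 8.33 × 10⁻⁴ − 4.56 × 10⁻⁵ = 7.874 × 10⁻⁴, so Δρ ≈ 0.8087 kg m⁻³.
N² = (g/ρ₀)·Δρ/Δz = g·(Δρ/ρ₀)/Δz = 9.8 × 7.874 × 10⁻⁴ / 63 = 1.2248 × 10⁻⁴ s⁻².
N = √(1.2248 × 10⁻⁴) = 0.011067 rad s⁻¹ ≈ 0.0111 rad s⁻¹.

0.0111 rad s⁻¹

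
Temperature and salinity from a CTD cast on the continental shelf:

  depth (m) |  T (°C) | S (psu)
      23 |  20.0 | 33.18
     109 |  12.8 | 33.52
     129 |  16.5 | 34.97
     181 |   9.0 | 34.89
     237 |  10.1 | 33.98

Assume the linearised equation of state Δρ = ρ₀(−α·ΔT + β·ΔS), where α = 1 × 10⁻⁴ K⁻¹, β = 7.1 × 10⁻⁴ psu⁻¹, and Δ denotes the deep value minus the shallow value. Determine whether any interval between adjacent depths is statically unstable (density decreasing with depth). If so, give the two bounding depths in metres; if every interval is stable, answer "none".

181–237 m

Evaluate Δρ/ρ₀ = −αΔT + βΔS across each adjacent pair:
  23–109 m: −αΔT+βΔS = −(1 × 10⁻⁴)(-7.2)+(7.1 × 10⁻⁴)(+0.34) = 9.6 × 10⁻⁴ → stable
  109–129 m: −αΔT+βΔS = −(1 × 10⁻⁴)(+3.7)+(7.1 × 10⁻⁴)(+1.45) = 6.6 × 10⁻⁴ → stable
  129–181 m: −αΔT+βΔS = −(1 × 10⁻⁴)(-7.5)+(7.1 × 10⁻⁴)(-0.08) = 6.9 × 10⁻⁴ → stable
  181–237 m: −αΔT+βΔS = −(1 × 10⁻⁴)(+1.1)+(7.1 × 10⁻⁴)(-0.91) = -7.6 × 10⁻⁴ → UNSTABLE
The 181–237 m interval has Δρ < 0: lighter water underlies denser water.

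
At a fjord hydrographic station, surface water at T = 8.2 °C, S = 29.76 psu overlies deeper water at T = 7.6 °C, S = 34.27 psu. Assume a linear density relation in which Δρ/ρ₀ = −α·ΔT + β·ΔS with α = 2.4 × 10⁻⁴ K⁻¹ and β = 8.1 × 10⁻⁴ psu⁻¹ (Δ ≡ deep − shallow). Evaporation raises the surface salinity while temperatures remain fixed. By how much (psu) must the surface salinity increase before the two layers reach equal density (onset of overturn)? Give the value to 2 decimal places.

4.69 psu

Neutral buoyancy requires −α(T_deep − T_surf) + β(S_deep − S_surf′) = 0.
S_surf′ = S_deep − (α/β)·ΔT = 34.27 − (2.4 × 10⁻⁴/8.1 × 10⁻⁴)·(-0.6) = 34.4478 psu.
Increase required: 34.4478 − 29.76 = 4.6878 psu.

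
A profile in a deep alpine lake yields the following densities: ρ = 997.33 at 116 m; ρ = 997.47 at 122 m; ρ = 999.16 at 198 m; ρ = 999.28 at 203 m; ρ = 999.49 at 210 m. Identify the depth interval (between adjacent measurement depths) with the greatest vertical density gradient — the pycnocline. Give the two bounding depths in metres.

Compute the density gradient over each adjacent pair:
  116–122 m: Δρ/Δz = 0.14/6 = 0.023 kg m⁻⁴
  122–198 m: Δρ/Δz = 1.69/76 = 0.022 kg m⁻⁴
  198–203 m: Δρ/Δz = 0.12/5 = 0.024 kg m⁻⁴
  203–210 m: Δρ/Δz = 0.21/7 = 0.030 kg m⁻⁴
The largest gradient is in the 203–210 m interval — the pycnocline.

203–210 m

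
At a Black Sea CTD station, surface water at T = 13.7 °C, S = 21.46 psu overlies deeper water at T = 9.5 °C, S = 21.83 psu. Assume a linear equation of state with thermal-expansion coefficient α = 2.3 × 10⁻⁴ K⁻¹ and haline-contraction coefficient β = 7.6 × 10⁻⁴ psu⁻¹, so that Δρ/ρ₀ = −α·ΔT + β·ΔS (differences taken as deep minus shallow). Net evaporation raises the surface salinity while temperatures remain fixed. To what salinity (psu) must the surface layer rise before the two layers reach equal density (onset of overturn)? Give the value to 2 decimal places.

23.10 psu

Neutral buoyancy requires −α(T_deep − T_surf) + β(S_deep − S_surf′) = 0.
S_surf′ = S_deep − (α/β)·ΔT = 21.83 − (2.3 × 10⁻⁴/7.6 × 10⁻⁴)·(-4.2) = 23.1011 psu.
Increase required: 23.1011 − 21.46 = 1.6411 psu.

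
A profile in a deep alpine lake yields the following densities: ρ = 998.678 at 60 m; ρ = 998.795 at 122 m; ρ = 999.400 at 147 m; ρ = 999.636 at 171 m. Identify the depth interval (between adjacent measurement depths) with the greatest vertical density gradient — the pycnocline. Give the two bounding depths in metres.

Compute the density gradient over each adjacent pair:
  60–122 m: Δρ/Δz = 0.117/62 = 1.9 × 10⁻³ kg m⁻⁴
  122–147 m: Δρ/Δz = 0.605/25 = 0.024 kg m⁻⁴
  147–171 m: Δρ/Δz = 0.236/24 = 9.8 × 10⁻³ kg m⁻⁴
The largest gradient is in the 122–147 m interval — the pycnocline.

122–147 m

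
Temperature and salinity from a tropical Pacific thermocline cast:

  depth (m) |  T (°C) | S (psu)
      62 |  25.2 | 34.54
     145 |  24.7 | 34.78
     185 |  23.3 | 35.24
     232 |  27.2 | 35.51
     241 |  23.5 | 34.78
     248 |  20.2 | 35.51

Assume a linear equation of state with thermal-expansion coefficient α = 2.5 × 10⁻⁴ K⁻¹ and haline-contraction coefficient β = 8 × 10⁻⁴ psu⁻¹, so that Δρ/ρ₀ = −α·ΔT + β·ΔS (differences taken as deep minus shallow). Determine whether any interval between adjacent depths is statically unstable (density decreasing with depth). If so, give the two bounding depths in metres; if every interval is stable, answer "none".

185–232 m

Evaluate Δρ/ρ₀ = −αΔT + βΔS across each adjacent pair:
  62–145 m: −αΔT+βΔS = −(2.5 × 10⁻⁴)(-0.5)+(8 × 10⁻⁴)(+0.24) = 3.2 × 10⁻⁴ → stable
  145–185 m: −αΔT+βΔS = −(2.5 × 10⁻⁴)(-1.4)+(8 × 10⁻⁴)(+0.46) = 7.2 × 10⁻⁴ → stable
  185–232 m: −αΔT+βΔS = −(2.5 × 10⁻⁴)(+3.9)+(8 × 10⁻⁴)(+0.27) = -7.6 × 10⁻⁴ → UNSTABLE
  232–241 m: −αΔT+βΔS = −(2.5 × 10⁻⁴)(-3.7)+(8 × 10⁻⁴)(-0.73) = 3.4 × 10⁻⁴ → stable
  241–248 m: −αΔT+βΔS = −(2.5 × 10⁻⁴)(-3.3)+(8 × 10⁻⁴)(+0.73) = 1.4 × 10⁻³ → stable
The 185–232 m interval has Δρ < 0: lighter water underlies denser water.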